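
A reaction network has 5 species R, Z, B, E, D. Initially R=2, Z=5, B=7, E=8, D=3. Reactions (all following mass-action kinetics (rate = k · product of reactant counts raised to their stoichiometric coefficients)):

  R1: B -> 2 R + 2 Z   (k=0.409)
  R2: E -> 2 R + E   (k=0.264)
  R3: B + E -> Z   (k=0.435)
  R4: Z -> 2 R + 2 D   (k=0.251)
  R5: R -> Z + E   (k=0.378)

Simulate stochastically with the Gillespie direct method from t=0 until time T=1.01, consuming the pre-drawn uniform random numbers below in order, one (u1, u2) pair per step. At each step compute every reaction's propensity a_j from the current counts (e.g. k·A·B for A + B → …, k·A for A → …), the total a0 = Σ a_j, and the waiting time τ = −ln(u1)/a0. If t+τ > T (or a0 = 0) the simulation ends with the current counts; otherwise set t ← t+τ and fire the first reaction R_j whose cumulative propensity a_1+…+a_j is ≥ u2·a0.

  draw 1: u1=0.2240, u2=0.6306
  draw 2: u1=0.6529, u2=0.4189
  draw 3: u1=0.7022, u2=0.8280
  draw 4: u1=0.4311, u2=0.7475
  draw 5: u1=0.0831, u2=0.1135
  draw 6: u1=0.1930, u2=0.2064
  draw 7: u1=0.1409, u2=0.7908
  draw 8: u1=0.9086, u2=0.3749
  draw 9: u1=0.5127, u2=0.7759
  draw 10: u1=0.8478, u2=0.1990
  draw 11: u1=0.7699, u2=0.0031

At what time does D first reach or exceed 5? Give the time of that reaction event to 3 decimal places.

t=0.000: R=2 Z=5 B=7 E=8 D=3
Draw 1: a1=2.863, a2=2.112, a3=24.360, a4=1.255, a5=0.756, a0=31.346; τ=−ln(0.2240)/31.346=0.048 → t=0.048; u2·a0=0.6306·31.346=19.767; a1+a2=4.975 < 19.767 ≤ a1+…+a3=29.335 → R3 fires; R=2 Z=6 B=6 E=7 D=3
Draw 2: a1=2.454, a2=1.848, a3=18.270, a4=1.506, a5=0.756, a0=24.834; τ=−ln(0.6529)/24.834=0.017 → t=0.065; u2·a0=0.4189·24.834=10.403; a1+a2=4.302 < 10.403 ≤ a1+…+a3=22.572 → R3 fires; R=2 Z=7 B=5 E=6 D=3
Draw 3: a1=2.045, a2=1.584, a3=13.050, a4=1.757, a5=0.756, a0=19.192; τ=−ln(0.7022)/19.192=0.018 → t=0.083; u2·a0=0.8280·19.192=15.891; a1+a2=3.629 < 15.891 ≤ a1+…+a3=16.679 → R3 fires; R=2 Z=8 B=4 E=5 D=3
Draw 4: a1=1.636, a2=1.320, a3=8.700, a4=2.008, a5=0.756, a0=14.420; τ=−ln(0.4311)/14.420=0.058 → t=0.142; u2·a0=0.7475·14.420=10.779; a1+a2=2.956 < 10.779 ≤ a1+…+a3=11.656 → R3 fires; R=2 Z=9 B=3 E=4 D=3
Draw 5: a1=1.227, a2=1.056, a3=5.220, a4=2.259, a5=0.756, a0=10.518; τ=−ln(0.0831)/10.518=0.237 → t=0.378; u2·a0=0.1135·10.518=1.194 ≤ a1=1.227 → R1 fires; R=4 Z=11 B=2 E=4 D=3
Draw 6: a1=0.818, a2=1.056, a3=3.480, a4=2.761, a5=1.512, a0=9.627; τ=−ln(0.1930)/9.627=0.171 → t=0.549; u2·a0=0.2064·9.627=1.987; a1+a2=1.874 < 1.987 ≤ a1+…+a3=5.354 → R3 fires; R=4 Z=12 B=1 E=3 D=3
Draw 7: a1=0.409, a2=0.792, a3=1.305, a4=3.012, a5=1.512, a0=7.030; τ=−ln(0.1409)/7.030=0.279 → t=0.828; u2·a0=0.7908·7.030=5.559; a1+…+a4=5.518 < 5.559 ≤ a1+…+a5=7.030 → R5 fires; R=3 Z=13 B=1 E=4 D=3
Draw 8: a1=0.409, a2=1.056, a3=1.740, a4=3.263, a5=1.134, a0=7.602; τ=−ln(0.9086)/7.602=0.013 → t=0.840; u2·a0=0.3749·7.602=2.850; a1+a2=1.465 < 2.850 ≤ a1+…+a3=3.205 → R3 fires; R=3 Z=14 B=0 E=3 D=3
Draw 9: a1=0.000, a2=0.792, a3=0.000, a4=3.514, a5=1.134, a0=5.440; τ=−ln(0.5127)/5.440=0.123 → t=0.963; u2·a0=0.7759·5.440=4.221; a1+…+a3=0.792 < 4.221 ≤ a1+…+a4=4.306 → R4 fires; R=5 Z=13 B=0 E=3 D=5
Draw 10: a1=0.000, a2=0.792, a3=0.000, a4=3.263, a5=1.890, a0=5.945; τ=−ln(0.8478)/5.945=0.028 → t=0.991; u2·a0=0.1990·5.945=1.183; a1+…+a3=0.792 < 1.183 ≤ a1+…+a4=4.055 → R4 fires; R=7 Z=12 B=0 E=3 D=7
Draw 11: a1=0.000, a2=0.792, a3=0.000, a4=3.012, a5=2.646, a0=6.450; τ=−ln(0.7699)/6.450=0.041 → t=1.032 > T=1.01: stop.
D first becomes ≥ 5 when it reaches 5 at the event at t=0.963.

Threshold first reached at t = 0.963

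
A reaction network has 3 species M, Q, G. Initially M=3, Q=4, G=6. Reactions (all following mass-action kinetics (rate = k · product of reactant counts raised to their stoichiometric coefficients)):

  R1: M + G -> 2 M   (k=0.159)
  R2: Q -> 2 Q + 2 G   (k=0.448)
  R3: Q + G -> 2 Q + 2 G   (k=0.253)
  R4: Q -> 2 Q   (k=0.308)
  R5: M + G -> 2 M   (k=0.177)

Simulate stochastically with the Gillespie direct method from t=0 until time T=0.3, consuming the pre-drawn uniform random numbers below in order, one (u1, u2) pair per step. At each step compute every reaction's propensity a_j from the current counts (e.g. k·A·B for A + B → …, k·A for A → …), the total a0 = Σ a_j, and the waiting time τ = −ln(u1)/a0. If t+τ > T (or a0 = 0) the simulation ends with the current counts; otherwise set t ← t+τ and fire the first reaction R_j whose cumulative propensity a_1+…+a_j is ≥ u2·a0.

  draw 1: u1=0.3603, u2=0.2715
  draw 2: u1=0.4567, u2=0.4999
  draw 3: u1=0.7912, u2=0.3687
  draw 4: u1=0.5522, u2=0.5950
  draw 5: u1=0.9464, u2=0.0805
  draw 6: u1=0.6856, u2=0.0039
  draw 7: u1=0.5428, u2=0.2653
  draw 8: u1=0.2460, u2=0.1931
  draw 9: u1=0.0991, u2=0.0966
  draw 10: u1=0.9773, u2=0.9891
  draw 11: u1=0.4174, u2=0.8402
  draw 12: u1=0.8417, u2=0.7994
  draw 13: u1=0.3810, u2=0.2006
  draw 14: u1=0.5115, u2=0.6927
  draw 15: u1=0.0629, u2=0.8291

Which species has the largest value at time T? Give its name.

t=0.000: M=3 Q=4 G=6
Draw 1: a1=2.862, a2=1.792, a3=6.072, a4=1.232, a5=3.186, a0=15.144; τ=−ln(0.3603)/15.144=0.067 → t=0.067; u2·a0=0.2715·15.144=4.112; a1=2.862 < 4.112 ≤ a1+a2=4.654 → R2 fires; M=3 Q=5 G=8
Draw 2: a1=3.816, a2=2.240, a3=10.120, a4=1.540, a5=4.248, a0=21.964; τ=−ln(0.4567)/21.964=0.036 → t=0.103; u2·a0=0.4999·21.964=10.980; a1+a2=6.056 < 10.980 ≤ a1+…+a3=16.176 → R3 fires; M=3 Q=6 G=9
Draw 3: a1=4.293, a2=2.688, a3=13.662, a4=1.848, a5=4.779, a0=27.270; τ=−ln(0.7912)/27.270=0.009 → t=0.112; u2·a0=0.3687·27.270=10.054; a1+a2=6.981 < 10.054 ≤ a1+…+a3=20.643 → R3 fires; M=3 Q=7 G=10
Draw 4: a1=4.770, a2=3.136, a3=17.710, a4=2.156, a5=5.310, a0=33.082; τ=−ln(0.5522)/33.082=0.018 → t=0.130; u2·a0=0.5950·33.082=19.684; a1+a2=7.906 < 19.684 ≤ a1+…+a3=25.616 → R3 fires; M=3 Q=8 G=11
Draw 5: a1=5.247, a2=3.584, a3=22.264, a4=2.464, a5=5.841, a0=39.400; τ=−ln(0.9464)/39.400=0.001 → t=0.131; u2·a0=0.0805·39.400=3.172 ≤ a1=5.247 → R1 fires; M=4 Q=8 G=10
Draw 6: a1=6.360, a2=3.584, a3=20.240, a4=2.464, a5=7.080, a0=39.728; τ=−ln(0.6856)/39.728=0.010 → t=0.141; u2·a0=0.0039·39.728=0.155 ≤ a1=6.360 → R1 fires; M=5 Q=8 G=9
Draw 7: a1=7.155, a2=3.584, a3=18.216, a4=2.464, a5=7.965, a0=39.384; τ=−ln(0.5428)/39.384=0.016 → t=0.156; u2·a0=0.2653·39.384=10.449; a1=7.155 < 10.449 ≤ a1+a2=10.739 → R2 fires; M=5 Q=9 G=11
Draw 8: a1=8.745, a2=4.032, a3=25.047, a4=2.772, a5=9.735, a0=50.331; τ=−ln(0.2460)/50.331=0.028 → t=0.184; u2·a0=0.1931·50.331=9.719; a1=8.745 < 9.719 ≤ a1+a2=12.777 → R2 fires; M=5 Q=10 G=13
Draw 9: a1=10.335, a2=4.480, a3=32.890, a4=3.080, a5=11.505, a0=62.290; τ=−ln(0.0991)/62.290=0.037 → t=0.221; u2·a0=0.0966·62.290=6.017 ≤ a1=10.335 → R1 fires; M=6 Q=10 G=12
Draw 10: a1=11.448, a2=4.480, a3=30.360, a4=3.080, a5=12.744, a0=62.112; τ=−ln(0.9773)/62.112=0.000 → t=0.221; u2·a0=0.9891·62.112=61.435; a1+…+a4=49.368 < 61.435 ≤ a1+…+a5=62.112 → R5 fires; M=7 Q=10 G=11
Draw 11: a1=12.243, a2=4.480, a3=27.830, a4=3.080, a5=13.629, a0=61.262; τ=−ln(0.4174)/61.262=0.014 → t=0.236; u2·a0=0.8402·61.262=51.472; a1+…+a4=47.633 < 51.472 ≤ a1+…+a5=61.262 → R5 fires; M=8 Q=10 G=10
Draw 12: a1=12.720, a2=4.480, a3=25.300, a4=3.080, a5=14.160, a0=59.740; τ=−ln(0.8417)/59.740=0.003 → t=0.239; u2·a0=0.7994·59.740=47.756; a1+…+a4=45.580 < 47.756 ≤ a1+…+a5=59.740 → R5 fires; M=9 Q=10 G=9
Draw 13: a1=12.879, a2=4.480, a3=22.770, a4=3.080, a5=14.337, a0=57.546; τ=−ln(0.3810)/57.546=0.017 → t=0.255; u2·a0=0.2006·57.546=11.544 ≤ a1=12.879 → R1 fires; M=10 Q=10 G=8
Draw 14: a1=12.720, a2=4.480, a3=20.240, a4=3.080, a5=14.160, a0=54.680; τ=−ln(0.5115)/54.680=0.012 → t=0.268; u2·a0=0.6927·54.680=37.877; a1+…+a3=37.440 < 37.877 ≤ a1+…+a4=40.520 → R4 fires; M=10 Q=11 G=8
Draw 15: a1=12.720, a2=4.928, a3=22.264, a4=3.388, a5=14.160, a0=57.460; τ=−ln(0.0629)/57.460=0.048 → t=0.316 > T=0.3: stop.
At T=0.3: M=10 Q=11 G=8; the largest is Q.

Dominant species at T: Q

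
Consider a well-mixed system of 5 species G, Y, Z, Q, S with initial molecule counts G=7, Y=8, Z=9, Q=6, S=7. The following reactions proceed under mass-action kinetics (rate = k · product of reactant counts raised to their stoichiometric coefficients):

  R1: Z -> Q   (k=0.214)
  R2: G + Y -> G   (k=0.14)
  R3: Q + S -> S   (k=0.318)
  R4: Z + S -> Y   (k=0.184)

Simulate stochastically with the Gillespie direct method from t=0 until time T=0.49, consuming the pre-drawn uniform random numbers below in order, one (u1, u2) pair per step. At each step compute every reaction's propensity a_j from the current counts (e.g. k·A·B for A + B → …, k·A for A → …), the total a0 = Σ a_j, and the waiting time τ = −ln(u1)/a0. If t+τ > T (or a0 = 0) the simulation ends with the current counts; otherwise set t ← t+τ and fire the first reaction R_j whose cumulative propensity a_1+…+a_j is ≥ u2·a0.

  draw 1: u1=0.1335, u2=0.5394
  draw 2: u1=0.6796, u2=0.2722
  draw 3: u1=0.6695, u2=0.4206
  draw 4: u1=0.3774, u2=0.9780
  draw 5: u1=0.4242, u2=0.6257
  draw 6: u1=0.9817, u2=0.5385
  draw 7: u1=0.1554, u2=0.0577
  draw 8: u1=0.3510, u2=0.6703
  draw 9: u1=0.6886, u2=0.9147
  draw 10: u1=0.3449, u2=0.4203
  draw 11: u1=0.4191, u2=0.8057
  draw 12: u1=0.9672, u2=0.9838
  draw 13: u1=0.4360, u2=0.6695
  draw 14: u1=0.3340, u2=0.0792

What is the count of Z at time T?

Z at T = 3

t=0.000: G=7 Y=8 Z=9 Q=6 S=7
Draw 1: a1=1.926, a2=7.840, a3=13.356, a4=11.592, a0=34.714; τ=−ln(0.1335)/34.714=0.058 → t=0.058; u2·a0=0.5394·34.714=18.725; a1+a2=9.766 < 18.725 ≤ a1+…+a3=23.122 → R3 fires; G=7 Y=8 Z=9 Q=5 S=7
Draw 2: a1=1.926, a2=7.840, a3=11.130, a4=11.592, a0=32.488; τ=−ln(0.6796)/32.488=0.012 → t=0.070; u2·a0=0.2722·32.488=8.843; a1=1.926 < 8.843 ≤ a1+a2=9.766 → R2 fires; G=7 Y=7 Z=9 Q=5 S=7
Draw 3: a1=1.926, a2=6.860, a3=11.130, a4=11.592, a0=31.508; τ=−ln(0.6695)/31.508=0.013 → t=0.083; u2·a0=0.4206·31.508=13.252; a1+a2=8.786 < 13.252 ≤ a1+…+a3=19.916 → R3 fires; G=7 Y=7 Z=9 Q=4 S=7
Draw 4: a1=1.926, a2=6.860, a3=8.904, a4=11.592, a0=29.282; τ=−ln(0.3774)/29.282=0.033 → t=0.116; u2·a0=0.9780·29.282=28.638; a1+…+a3=17.690 < 28.638 ≤ a1+…+a4=29.282 → R4 fires; G=7 Y=8 Z=8 Q=4 S=6
Draw 5: a1=1.712, a2=7.840, a3=7.632, a4=8.832, a0=26.016; τ=−ln(0.4242)/26.016=0.033 → t=0.149; u2·a0=0.6257·26.016=16.278; a1+a2=9.552 < 16.278 ≤ a1+…+a3=17.184 → R3 fires; G=7 Y=8 Z=8 Q=3 S=6
Draw 6: a1=1.712, a2=7.840, a3=5.724, a4=8.832, a0=24.108; τ=−ln(0.9817)/24.108=0.001 → t=0.150; u2·a0=0.5385·24.108=12.982; a1+a2=9.552 < 12.982 ≤ a1+…+a3=15.276 → R3 fires; G=7 Y=8 Z=8 Q=2 S=6
Draw 7: a1=1.712, a2=7.840, a3=3.816, a4=8.832, a0=22.200; τ=−ln(0.1554)/22.200=0.084 → t=0.233; u2·a0=0.0577·22.200=1.281 ≤ a1=1.712 → R1 fires; G=7 Y=8 Z=7 Q=3 S=6
Draw 8: a1=1.498, a2=7.840, a3=5.724, a4=7.728, a0=22.790; τ=−ln(0.3510)/22.790=0.046 → t=0.279; u2·a0=0.6703·22.790=15.276; a1+…+a3=15.062 < 15.276 ≤ a1+…+a4=22.790 → R4 fires; G=7 Y=9 Z=6 Q=3 S=5
Draw 9: a1=1.284, a2=8.820, a3=4.770, a4=5.520, a0=20.394; τ=−ln(0.6886)/20.394=0.018 → t=0.298; u2·a0=0.9147·20.394=18.654; a1+…+a3=14.874 < 18.654 ≤ a1+…+a4=20.394 → R4 fires; G=7 Y=10 Z=5 Q=3 S=4
Draw 10: a1=1.070, a2=9.800, a3=3.816, a4=3.680, a0=18.366; τ=−ln(0.3449)/18.366=0.058 → t=0.356; u2·a0=0.4203·18.366=7.719; a1=1.070 < 7.719 ≤ a1+a2=10.870 → R2 fires; G=7 Y=9 Z=5 Q=3 S=4
Draw 11: a1=1.070, a2=8.820, a3=3.816, a4=3.680, a0=17.386; τ=−ln(0.4191)/17.386=0.050 → t=0.406; u2·a0=0.8057·17.386=14.008; a1+…+a3=13.706 < 14.008 ≤ a1+…+a4=17.386 → R4 fires; G=7 Y=10 Z=4 Q=3 S=3
Draw 12: a1=0.856, a2=9.800, a3=2.862, a4=2.208, a0=15.726; τ=−ln(0.9672)/15.726=0.002 → t=0.408; u2·a0=0.9838·15.726=15.471; a1+…+a3=13.518 < 15.471 ≤ a1+…+a4=15.726 → R4 fires; G=7 Y=11 Z=3 Q=3 S=2
Draw 13: a1=0.642, a2=10.780, a3=1.908, a4=1.104, a0=14.434; τ=−ln(0.4360)/14.434=0.058 → t=0.465; u2·a0=0.6695·14.434=9.664; a1=0.642 < 9.664 ≤ a1+a2=11.422 → R2 fires; G=7 Y=10 Z=3 Q=3 S=2
Draw 14: a1=0.642, a2=9.800, a3=1.908, a4=1.104, a0=13.454; τ=−ln(0.3340)/13.454=0.082 → t=0.547 > T=0.49: stop.
Read off Z at T=0.49: 3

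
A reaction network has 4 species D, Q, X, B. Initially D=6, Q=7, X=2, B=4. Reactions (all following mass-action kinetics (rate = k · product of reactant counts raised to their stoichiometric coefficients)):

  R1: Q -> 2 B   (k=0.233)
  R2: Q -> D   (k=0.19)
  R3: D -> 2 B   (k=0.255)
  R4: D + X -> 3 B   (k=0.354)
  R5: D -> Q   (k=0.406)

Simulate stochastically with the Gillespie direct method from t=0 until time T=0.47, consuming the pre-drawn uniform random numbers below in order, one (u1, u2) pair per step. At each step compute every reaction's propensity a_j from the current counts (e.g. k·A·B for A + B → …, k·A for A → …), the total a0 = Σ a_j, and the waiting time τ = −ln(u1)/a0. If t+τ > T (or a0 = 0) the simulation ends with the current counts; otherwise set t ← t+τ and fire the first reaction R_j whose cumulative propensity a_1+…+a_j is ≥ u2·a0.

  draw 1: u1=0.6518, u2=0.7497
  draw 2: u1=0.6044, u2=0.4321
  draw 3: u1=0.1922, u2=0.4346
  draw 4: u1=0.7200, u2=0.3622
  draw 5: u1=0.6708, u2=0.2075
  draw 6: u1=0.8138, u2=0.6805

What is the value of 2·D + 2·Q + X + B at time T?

Check how each reaction changes W = 2·D + 2·Q + X + B (weight of products minus weight of reactants):
R1: Q -> 2 B: (1·2) − (2·1) = 2 − 2 = 0
R2: Q -> D: (2·1) − (2·1) = 2 − 2 = 0
R3: D -> 2 B: (1·2) − (2·1) = 2 − 2 = 0
R4: D + X -> 3 B: (1·3) − (2·1 + 1·1) = 3 − 3 = 0
R5: D -> Q: (2·1) − (2·1) = 2 − 2 = 0
Every reaction leaves W unchanged, so W is conserved and no simulation is needed: W(T) = W(0) = 2·6 + 2·7 + 2 + 4 = 32

Value at T = 32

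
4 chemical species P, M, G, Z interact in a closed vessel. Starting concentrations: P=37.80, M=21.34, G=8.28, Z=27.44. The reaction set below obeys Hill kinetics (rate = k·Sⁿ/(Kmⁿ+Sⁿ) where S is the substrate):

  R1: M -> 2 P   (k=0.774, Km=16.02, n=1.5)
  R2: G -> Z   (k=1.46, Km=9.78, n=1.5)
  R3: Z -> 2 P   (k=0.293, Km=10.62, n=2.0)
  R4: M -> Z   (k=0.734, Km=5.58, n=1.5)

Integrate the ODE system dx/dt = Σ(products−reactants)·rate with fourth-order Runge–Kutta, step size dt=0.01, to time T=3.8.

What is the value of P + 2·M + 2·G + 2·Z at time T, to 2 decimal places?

Value at T = 151.92

Check how each reaction changes W = P + 2·M + 2·G + 2·Z (weight of products minus weight of reactants):
R1: M -> 2 P: (1·2) − (2·1) = 2 − 2 = 0
R2: G -> Z: (2·1) − (2·1) = 2 − 2 = 0
R3: Z -> 2 P: (1·2) − (2·1) = 2 − 2 = 0
R4: M -> Z: (2·1) − (2·1) = 2 − 2 = 0
Every reaction leaves W unchanged, so W is conserved and no simulation is needed: W(T) = W(0) = 37.80 + 2·21.34 + 2·8.28 + 2·27.44 = 151.92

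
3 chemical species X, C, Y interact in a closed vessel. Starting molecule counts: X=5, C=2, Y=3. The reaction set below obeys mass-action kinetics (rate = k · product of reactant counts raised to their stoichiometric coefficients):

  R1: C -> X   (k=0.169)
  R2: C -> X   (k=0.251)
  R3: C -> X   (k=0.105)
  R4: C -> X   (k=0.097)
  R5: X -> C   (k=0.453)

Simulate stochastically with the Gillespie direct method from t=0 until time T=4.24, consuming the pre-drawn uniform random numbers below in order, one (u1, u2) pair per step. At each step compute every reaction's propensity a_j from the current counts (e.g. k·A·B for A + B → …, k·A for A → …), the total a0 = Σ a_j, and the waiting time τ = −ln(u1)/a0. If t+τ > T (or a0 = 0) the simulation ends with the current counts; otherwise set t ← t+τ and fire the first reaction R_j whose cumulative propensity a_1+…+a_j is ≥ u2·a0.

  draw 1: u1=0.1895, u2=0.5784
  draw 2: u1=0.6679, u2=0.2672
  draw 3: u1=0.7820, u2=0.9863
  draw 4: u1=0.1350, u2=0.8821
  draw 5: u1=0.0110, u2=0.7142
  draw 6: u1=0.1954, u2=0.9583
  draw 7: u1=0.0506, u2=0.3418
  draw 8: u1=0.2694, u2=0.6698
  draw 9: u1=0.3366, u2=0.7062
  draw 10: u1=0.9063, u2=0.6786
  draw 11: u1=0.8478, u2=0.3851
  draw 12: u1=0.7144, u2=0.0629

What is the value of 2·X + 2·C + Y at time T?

Check how each reaction changes W = 2·X + 2·C + Y (weight of products minus weight of reactants):
R1: C -> X: (2·1) − (2·1) = 2 − 2 = 0
R2: C -> X: (2·1) − (2·1) = 2 − 2 = 0
R3: C -> X: (2·1) − (2·1) = 2 − 2 = 0
R4: C -> X: (2·1) − (2·1) = 2 − 2 = 0
R5: X -> C: (2·1) − (2·1) = 2 − 2 = 0
Every reaction leaves W unchanged, so W is conserved and no simulation is needed: W(T) = W(0) = 2·5 + 2·2 + 3 = 17

Value at T = 17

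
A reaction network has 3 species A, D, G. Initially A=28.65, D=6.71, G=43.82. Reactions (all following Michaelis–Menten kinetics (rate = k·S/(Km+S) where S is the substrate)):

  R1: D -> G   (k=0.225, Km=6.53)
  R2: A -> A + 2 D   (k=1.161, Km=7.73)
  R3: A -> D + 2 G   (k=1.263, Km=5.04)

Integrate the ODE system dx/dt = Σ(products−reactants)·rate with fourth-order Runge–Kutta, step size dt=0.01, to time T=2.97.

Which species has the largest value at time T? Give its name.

Dominant species at T: G

RK4 with dt=0.01: 297 steps to T=2.97. Trajectory (selected grid times):
t=0.00: A=28.65 D=6.71 G=43.82
t=0.33: A=28.30 D=7.63 G=44.57
t=0.66: A=27.94 D=8.54 G=45.32
t=0.99: A=27.59 D=9.45 G=46.06
t=1.32: A=27.24 D=10.36 G=46.81
t=1.65: A=26.89 D=11.26 G=47.56
t=1.98: A=26.54 D=12.15 G=48.31
t=2.31: A=26.19 D=13.05 G=49.06
t=2.64: A=25.84 D=13.94 G=49.81
t=2.97: A=25.49 D=14.82 G=50.56
At T=2.97: A=25.49 D=14.82 G=50.56; the largest is G.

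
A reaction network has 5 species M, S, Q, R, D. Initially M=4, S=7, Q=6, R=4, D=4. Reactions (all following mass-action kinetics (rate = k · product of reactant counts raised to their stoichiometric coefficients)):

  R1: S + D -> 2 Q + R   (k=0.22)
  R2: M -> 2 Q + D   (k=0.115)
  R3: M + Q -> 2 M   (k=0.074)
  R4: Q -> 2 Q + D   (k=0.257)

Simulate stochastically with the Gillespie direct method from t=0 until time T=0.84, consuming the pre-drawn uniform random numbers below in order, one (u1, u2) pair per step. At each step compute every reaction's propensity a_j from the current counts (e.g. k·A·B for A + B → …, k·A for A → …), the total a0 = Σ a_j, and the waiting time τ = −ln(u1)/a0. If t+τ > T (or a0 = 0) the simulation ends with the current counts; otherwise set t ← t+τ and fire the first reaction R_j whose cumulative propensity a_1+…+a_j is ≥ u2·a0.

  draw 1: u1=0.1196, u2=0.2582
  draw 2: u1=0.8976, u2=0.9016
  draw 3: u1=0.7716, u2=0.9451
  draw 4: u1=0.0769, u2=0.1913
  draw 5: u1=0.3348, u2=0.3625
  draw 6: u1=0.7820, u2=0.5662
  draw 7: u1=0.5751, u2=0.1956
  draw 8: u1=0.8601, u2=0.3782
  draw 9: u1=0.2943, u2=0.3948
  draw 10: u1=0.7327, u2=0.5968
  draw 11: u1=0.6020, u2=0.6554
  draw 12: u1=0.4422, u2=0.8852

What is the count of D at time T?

t=0.000: M=4 S=7 Q=6 R=4 D=4
Draw 1: a1=6.160, a2=0.460, a3=1.776, a4=1.542, a0=9.938; τ=−ln(0.1196)/9.938=0.214 → t=0.214; u2·a0=0.2582·9.938=2.566 ≤ a1=6.160 → R1 fires; M=4 S=6 Q=8 R=5 D=3
Draw 2: a1=3.960, a2=0.460, a3=2.368, a4=2.056, a0=8.844; τ=−ln(0.8976)/8.844=0.012 → t=0.226; u2·a0=0.9016·8.844=7.974; a1+…+a3=6.788 < 7.974 ≤ a1+…+a4=8.844 → R4 fires; M=4 S=6 Q=9 R=5 D=4
Draw 3: a1=5.280, a2=0.460, a3=2.664, a4=2.313, a0=10.717; τ=−ln(0.7716)/10.717=0.024 → t=0.250; u2·a0=0.9451·10.717=10.129; a1+…+a3=8.404 < 10.129 ≤ a1+…+a4=10.717 → R4 fires; M=4 S=6 Q=10 R=5 D=5
Draw 4: a1=6.600, a2=0.460, a3=2.960, a4=2.570, a0=12.590; τ=−ln(0.0769)/12.590=0.204 → t=0.454; u2·a0=0.1913·12.590=2.408 ≤ a1=6.600 → R1 fires; M=4 S=5 Q=12 R=6 D=4
Draw 5: a1=4.400, a2=0.460, a3=3.552, a4=3.084, a0=11.496; τ=−ln(0.3348)/11.496=0.095 → t=0.549; u2·a0=0.3625·11.496=4.167 ≤ a1=4.400 → R1 fires; M=4 S=4 Q=14 R=7 D=3
Draw 6: a1=2.640, a2=0.460, a3=4.144, a4=3.598, a0=10.842; τ=−ln(0.7820)/10.842=0.023 → t=0.572; u2·a0=0.5662·10.842=6.139; a1+a2=3.100 < 6.139 ≤ a1+…+a3=7.244 → R3 fires; M=5 S=4 Q=13 R=7 D=3
Draw 7: a1=2.640, a2=0.575, a3=4.810, a4=3.341, a0=11.366; τ=−ln(0.5751)/11.366=0.049 → t=0.620; u2·a0=0.1956·11.366=2.223 ≤ a1=2.640 → R1 fires; M=5 S=3 Q=15 R=8 D=2
Draw 8: a1=1.320, a2=0.575, a3=5.550, a4=3.855, a0=11.300; τ=−ln(0.8601)/11.300=0.013 → t=0.634; u2·a0=0.3782·11.300=4.274; a1+a2=1.895 < 4.274 ≤ a1+…+a3=7.445 → R3 fires; M=6 S=3 Q=14 R=8 D=2
Draw 9: a1=1.320, a2=0.690, a3=6.216, a4=3.598, a0=11.824; τ=−ln(0.2943)/11.824=0.103 → t=0.737; u2·a0=0.3948·11.824=4.668; a1+a2=2.010 < 4.668 ≤ a1+…+a3=8.226 → R3 fires; M=7 S=3 Q=13 R=8 D=2
Draw 10: a1=1.320, a2=0.805, a3=6.734, a4=3.341, a0=12.200; τ=−ln(0.7327)/12.200=0.025 → t=0.763; u2·a0=0.5968·12.200=7.281; a1+a2=2.125 < 7.281 ≤ a1+…+a3=8.859 → R3 fires; M=8 S=3 Q=12 R=8 D=2
Draw 11: a1=1.320, a2=0.920, a3=7.104, a4=3.084, a0=12.428; τ=−ln(0.6020)/12.428=0.041 → t=0.803; u2·a0=0.6554·12.428=8.145; a1+a2=2.240 < 8.145 ≤ a1+…+a3=9.344 → R3 fires; M=9 S=3 Q=11 R=8 D=2
Draw 12: a1=1.320, a2=1.035, a3=7.326, a4=2.827, a0=12.508; τ=−ln(0.4422)/12.508=0.065 → t=0.869 > T=0.84: stop.
Read off D at T=0.84: 2

D at T = 2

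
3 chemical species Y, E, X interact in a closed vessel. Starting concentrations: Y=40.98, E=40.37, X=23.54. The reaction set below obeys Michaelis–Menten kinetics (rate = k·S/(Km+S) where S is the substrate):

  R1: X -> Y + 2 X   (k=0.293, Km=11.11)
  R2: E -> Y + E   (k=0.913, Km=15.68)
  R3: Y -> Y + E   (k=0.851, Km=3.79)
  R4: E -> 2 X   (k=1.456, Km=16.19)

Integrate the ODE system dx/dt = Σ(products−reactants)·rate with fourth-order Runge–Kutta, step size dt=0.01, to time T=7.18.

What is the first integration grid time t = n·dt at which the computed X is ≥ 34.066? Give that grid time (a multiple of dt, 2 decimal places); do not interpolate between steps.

Threshold first reached at t = 4.62

RK4 with dt=0.01: 718 steps to T=7.18. Trajectory (selected grid times):
t=0.00: Y=40.98 E=40.37 X=23.54
t=0.80: Y=41.67 E=40.16 X=25.36
t=1.60: Y=42.36 E=39.96 X=27.19
t=2.39: Y=43.04 E=39.76 X=28.99
t=3.19: Y=43.73 E=39.56 X=30.81
t=3.99: Y=44.43 E=39.36 X=32.64
t=4.61: Y=44.97 E=39.20 X=34.05
t=4.62: Y=44.98 E=39.20 X=34.08
t=4.79: Y=45.13 E=39.16 X=34.46
t=5.58: Y=45.82 E=38.97 X=36.27
t=6.38: Y=46.52 E=38.77 X=38.09
t=7.18: Y=47.22 E=38.58 X=39.92
X(4.61)=34.054 < 34.066 but X(4.62)=34.076 ≥ 34.066, so the first grid time is t=4.62.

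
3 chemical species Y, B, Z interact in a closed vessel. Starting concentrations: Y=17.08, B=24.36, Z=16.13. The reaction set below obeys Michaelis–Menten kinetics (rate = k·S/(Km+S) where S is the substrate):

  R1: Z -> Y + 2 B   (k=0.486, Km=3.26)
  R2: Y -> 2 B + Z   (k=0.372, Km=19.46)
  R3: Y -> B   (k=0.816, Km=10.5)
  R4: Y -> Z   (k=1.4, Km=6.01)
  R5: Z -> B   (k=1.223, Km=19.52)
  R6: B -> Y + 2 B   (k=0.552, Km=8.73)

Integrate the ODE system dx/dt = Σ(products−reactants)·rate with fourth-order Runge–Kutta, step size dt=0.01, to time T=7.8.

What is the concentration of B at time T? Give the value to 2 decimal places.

RK4 with dt=0.01: 780 steps to T=7.8. Trajectory (selected grid times):
t=0.00: Y=17.08 B=24.36 Z=16.13
t=0.87: Y=16.31 B=26.64 Z=16.34
t=1.73: Y=15.58 B=28.89 Z=16.53
t=2.60: Y=14.87 B=31.16 Z=16.70
t=3.47: Y=14.19 B=33.43 Z=16.85
t=4.33: Y=13.55 B=35.66 Z=16.99
t=5.20: Y=12.92 B=37.91 Z=17.11
t=6.07: Y=12.33 B=40.16 Z=17.21
t=6.93: Y=11.77 B=42.37 Z=17.29
t=7.80: Y=11.24 B=44.59 Z=17.35
Read off B at T=7.8: 44.59

B at T = 44.59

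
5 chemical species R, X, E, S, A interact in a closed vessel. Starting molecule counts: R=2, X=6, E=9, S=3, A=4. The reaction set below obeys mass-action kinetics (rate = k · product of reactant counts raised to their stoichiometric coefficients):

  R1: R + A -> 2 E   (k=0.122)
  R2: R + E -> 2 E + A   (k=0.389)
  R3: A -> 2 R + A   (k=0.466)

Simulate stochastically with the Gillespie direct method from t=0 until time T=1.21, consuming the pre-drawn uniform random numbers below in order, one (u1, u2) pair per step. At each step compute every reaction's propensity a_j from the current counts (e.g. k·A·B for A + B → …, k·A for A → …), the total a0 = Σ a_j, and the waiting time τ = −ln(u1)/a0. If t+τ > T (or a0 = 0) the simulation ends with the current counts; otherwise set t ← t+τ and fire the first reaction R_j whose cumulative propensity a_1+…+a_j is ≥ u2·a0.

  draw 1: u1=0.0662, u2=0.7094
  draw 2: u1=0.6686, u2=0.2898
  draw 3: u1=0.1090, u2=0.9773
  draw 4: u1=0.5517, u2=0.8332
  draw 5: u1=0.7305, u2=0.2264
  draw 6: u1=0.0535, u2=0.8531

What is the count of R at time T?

t=0.000: R=2 X=6 E=9 S=3 A=4
Draw 1: a1=0.976, a2=7.002, a3=1.864, a0=9.842; τ=−ln(0.0662)/9.842=0.276 → t=0.276; u2·a0=0.7094·9.842=6.982; a1=0.976 < 6.982 ≤ a1+a2=7.978 → R2 fires; R=1 X=6 E=10 S=3 A=5
Draw 2: a1=0.610, a2=3.890, a3=2.330, a0=6.830; τ=−ln(0.6686)/6.830=0.059 → t=0.335; u2·a0=0.2898·6.830=1.979; a1=0.610 < 1.979 ≤ a1+a2=4.500 → R2 fires; R=0 X=6 E=11 S=3 A=6
Draw 3: a1=0.000, a2=0.000, a3=2.796, a0=2.796; τ=−ln(0.1090)/2.796=0.793 → t=1.128; u2·a0=0.9773·2.796=2.733; a1+a2=0.000 < 2.733 ≤ a1+…+a3=2.796 → R3 fires; R=2 X=6 E=11 S=3 A=6
Draw 4: a1=1.464, a2=8.558, a3=2.796, a0=12.818; τ=−ln(0.5517)/12.818=0.046 → t=1.174; u2·a0=0.8332·12.818=10.680; a1+a2=10.022 < 10.680 ≤ a1+…+a3=12.818 → R3 fires; R=4 X=6 E=11 S=3 A=6
Draw 5: a1=2.928, a2=17.116, a3=2.796, a0=22.840; τ=−ln(0.7305)/22.840=0.014 → t=1.188; u2·a0=0.2264·22.840=5.171; a1=2.928 < 5.171 ≤ a1+a2=20.044 → R2 fires; R=3 X=6 E=12 S=3 A=7
Draw 6: a1=2.562, a2=14.004, a3=3.262, a0=19.828; τ=−ln(0.0535)/19.828=0.148 → t=1.335 > T=1.21: stop.
Read off R at T=1.21: 3

R at T = 3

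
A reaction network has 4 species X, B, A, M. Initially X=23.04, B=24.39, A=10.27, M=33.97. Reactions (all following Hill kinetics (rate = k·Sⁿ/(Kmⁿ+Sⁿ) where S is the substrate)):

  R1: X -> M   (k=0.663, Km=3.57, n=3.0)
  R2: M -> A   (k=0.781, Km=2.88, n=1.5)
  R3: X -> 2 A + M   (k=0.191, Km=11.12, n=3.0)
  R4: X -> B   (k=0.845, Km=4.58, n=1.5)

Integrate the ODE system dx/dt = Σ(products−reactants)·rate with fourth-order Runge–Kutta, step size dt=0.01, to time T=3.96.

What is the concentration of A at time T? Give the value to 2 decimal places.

RK4 with dt=0.01: 396 steps to T=3.96. Trajectory (selected grid times):
t=0.00: X=23.04 B=24.39 A=10.27 M=33.97
t=0.44: X=22.33 B=24.73 A=10.76 M=34.00
t=0.88: X=21.63 B=25.07 A=11.24 M=34.03
t=1.32: X=20.93 B=25.41 A=11.72 M=34.06
t=1.76: X=20.23 B=25.74 A=12.20 M=34.09
t=2.20: X=19.53 B=26.08 A=12.68 M=34.11
t=2.64: X=18.84 B=26.41 A=13.16 M=34.14
t=3.08: X=18.15 B=26.74 A=13.63 M=34.16
t=3.52: X=17.46 B=27.07 A=14.10 M=34.18
t=3.96: X=16.78 B=27.40 A=14.57 M=34.20
Read off A at T=3.96: 14.57

A at T = 14.57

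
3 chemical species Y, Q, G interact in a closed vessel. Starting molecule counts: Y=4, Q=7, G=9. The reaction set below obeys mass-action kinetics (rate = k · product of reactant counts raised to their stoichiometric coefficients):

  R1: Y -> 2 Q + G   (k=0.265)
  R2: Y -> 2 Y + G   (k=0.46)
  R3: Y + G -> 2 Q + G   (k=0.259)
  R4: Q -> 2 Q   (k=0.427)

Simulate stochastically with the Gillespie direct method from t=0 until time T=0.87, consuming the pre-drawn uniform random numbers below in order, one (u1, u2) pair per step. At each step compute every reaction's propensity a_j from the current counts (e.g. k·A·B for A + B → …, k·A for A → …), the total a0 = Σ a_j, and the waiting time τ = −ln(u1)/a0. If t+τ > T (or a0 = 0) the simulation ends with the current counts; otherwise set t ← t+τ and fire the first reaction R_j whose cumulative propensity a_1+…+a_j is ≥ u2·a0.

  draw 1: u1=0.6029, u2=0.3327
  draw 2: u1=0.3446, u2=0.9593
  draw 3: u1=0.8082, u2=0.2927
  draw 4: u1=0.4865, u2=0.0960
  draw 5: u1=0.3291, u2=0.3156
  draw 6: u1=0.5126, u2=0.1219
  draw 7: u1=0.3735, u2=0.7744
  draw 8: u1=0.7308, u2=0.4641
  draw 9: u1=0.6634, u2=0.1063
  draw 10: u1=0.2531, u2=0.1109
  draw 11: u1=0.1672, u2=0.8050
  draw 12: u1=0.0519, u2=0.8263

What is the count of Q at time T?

t=0.000: Y=4 Q=7 G=9
Draw 1: a1=1.060, a2=1.840, a3=9.324, a4=2.989, a0=15.213; τ=−ln(0.6029)/15.213=0.033 → t=0.033; u2·a0=0.3327·15.213=5.061; a1+a2=2.900 < 5.061 ≤ a1+…+a3=12.224 → R3 fires; Y=3 Q=9 G=9
Draw 2: a1=0.795, a2=1.380, a3=6.993, a4=3.843, a0=13.011; τ=−ln(0.3446)/13.011=0.082 → t=0.115; u2·a0=0.9593·13.011=12.481; a1+…+a3=9.168 < 12.481 ≤ a1+…+a4=13.011 → R4 fires; Y=3 Q=10 G=9
Draw 3: a1=0.795, a2=1.380, a3=6.993, a4=4.270, a0=13.438; τ=−ln(0.8082)/13.438=0.016 → t=0.131; u2·a0=0.2927·13.438=3.933; a1+a2=2.175 < 3.933 ≤ a1+…+a3=9.168 → R3 fires; Y=2 Q=12 G=9
Draw 4: a1=0.530, a2=0.920, a3=4.662, a4=5.124, a0=11.236; τ=−ln(0.4865)/11.236=0.064 → t=0.195; u2·a0=0.0960·11.236=1.079; a1=0.530 < 1.079 ≤ a1+a2=1.450 → R2 fires; Y=3 Q=12 G=10
Draw 5: a1=0.795, a2=1.380, a3=7.770, a4=5.124, a0=15.069; τ=−ln(0.3291)/15.069=0.074 → t=0.269; u2·a0=0.3156·15.069=4.756; a1+a2=2.175 < 4.756 ≤ a1+…+a3=9.945 → R3 fires; Y=2 Q=14 G=10
Draw 6: a1=0.530, a2=0.920, a3=5.180, a4=5.978, a0=12.608; τ=−ln(0.5126)/12.608=0.053 → t=0.322; u2·a0=0.1219·12.608=1.537; a1+a2=1.450 < 1.537 ≤ a1+…+a3=6.630 → R3 fires; Y=1 Q=16 G=10
Draw 7: a1=0.265, a2=0.460, a3=2.590, a4=6.832, a0=10.147; τ=−ln(0.3735)/10.147=0.097 → t=0.419; u2·a0=0.7744·10.147=7.858; a1+…+a3=3.315 < 7.858 ≤ a1+…+a4=10.147 → R4 fires; Y=1 Q=17 G=10
Draw 8: a1=0.265, a2=0.460, a3=2.590, a4=7.259, a0=10.574; τ=−ln(0.7308)/10.574=0.030 → t=0.449; u2·a0=0.4641·10.574=4.907; a1+…+a3=3.315 < 4.907 ≤ a1+…+a4=10.574 → R4 fires; Y=1 Q=18 G=10
Draw 9: a1=0.265, a2=0.460, a3=2.590, a4=7.686, a0=11.001; τ=−ln(0.6634)/11.001=0.037 → t=0.486; u2·a0=0.1063·11.001=1.169; a1+a2=0.725 < 1.169 ≤ a1+…+a3=3.315 → R3 fires; Y=0 Q=20 G=10
Draw 10: a1=0.000, a2=0.000, a3=0.000, a4=8.540, a0=8.540; τ=−ln(0.2531)/8.540=0.161 → t=0.647; u2·a0=0.1109·8.540=0.947; a1+…+a3=0.000 < 0.947 ≤ a1+…+a4=8.540 → R4 fires; Y=0 Q=21 G=10
Draw 11: a1=0.000, a2=0.000, a3=0.000, a4=8.967, a0=8.967; τ=−ln(0.1672)/8.967=0.199 → t=0.846; u2·a0=0.8050·8.967=7.218; a1+…+a3=0.000 < 7.218 ≤ a1+…+a4=8.967 → R4 fires; Y=0 Q=22 G=10
Draw 12: a1=0.000, a2=0.000, a3=0.000, a4=9.394, a0=9.394; τ=−ln(0.0519)/9.394=0.315 → t=1.161 > T=0.87: stop.
Read off Q at T=0.87: 22

Q at T = 22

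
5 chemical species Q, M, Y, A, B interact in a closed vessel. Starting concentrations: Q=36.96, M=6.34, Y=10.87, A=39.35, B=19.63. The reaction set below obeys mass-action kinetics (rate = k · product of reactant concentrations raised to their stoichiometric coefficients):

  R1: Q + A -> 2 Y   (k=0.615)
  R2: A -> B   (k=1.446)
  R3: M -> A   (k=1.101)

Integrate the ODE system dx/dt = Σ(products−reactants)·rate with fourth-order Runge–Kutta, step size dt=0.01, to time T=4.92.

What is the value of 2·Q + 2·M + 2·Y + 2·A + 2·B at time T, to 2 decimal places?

Value at T = 226.30

Check how each reaction changes W = 2·Q + 2·M + 2·Y + 2·A + 2·B (weight of products minus weight of reactants):
R1: Q + A -> 2 Y: (2·2) − (2·1 + 2·1) = 4 − 4 = 0
R2: A -> B: (2·1) − (2·1) = 2 − 2 = 0
R3: M -> A: (2·1) − (2·1) = 2 − 2 = 0
Every reaction leaves W unchanged, so W is conserved and no simulation is needed: W(T) = W(0) = 2·36.96 + 2·6.34 + 2·10.87 + 2·39.35 + 2·19.63 = 226.30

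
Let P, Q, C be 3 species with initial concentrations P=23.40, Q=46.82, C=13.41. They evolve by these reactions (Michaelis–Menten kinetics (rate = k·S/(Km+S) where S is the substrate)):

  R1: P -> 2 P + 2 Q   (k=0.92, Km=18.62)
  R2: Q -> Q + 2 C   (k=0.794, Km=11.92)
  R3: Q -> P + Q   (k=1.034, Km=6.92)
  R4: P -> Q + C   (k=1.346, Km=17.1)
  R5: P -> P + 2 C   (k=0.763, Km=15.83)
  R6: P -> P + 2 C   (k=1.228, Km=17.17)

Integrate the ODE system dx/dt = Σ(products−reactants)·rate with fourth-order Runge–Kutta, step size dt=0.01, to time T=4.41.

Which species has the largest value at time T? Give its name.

Dominant species at T: Q

RK4 with dt=0.01: 441 steps to T=4.41. Trajectory (selected grid times):
t=0.00: P=23.40 Q=46.82 C=13.41
t=0.49: P=23.71 Q=47.71 C=15.56
t=0.98: P=24.02 Q=48.60 C=17.71
t=1.47: P=24.34 Q=49.49 C=19.88
t=1.96: P=24.65 Q=50.39 C=22.06
t=2.45: P=24.96 Q=51.30 C=24.25
t=2.94: P=25.28 Q=52.21 C=26.45
t=3.43: P=25.59 Q=53.12 C=28.66
t=3.92: P=25.90 Q=54.04 C=30.87
t=4.41: P=26.22 Q=54.97 C=33.10
At T=4.41: P=26.22 Q=54.97 C=33.10; the largest is Q.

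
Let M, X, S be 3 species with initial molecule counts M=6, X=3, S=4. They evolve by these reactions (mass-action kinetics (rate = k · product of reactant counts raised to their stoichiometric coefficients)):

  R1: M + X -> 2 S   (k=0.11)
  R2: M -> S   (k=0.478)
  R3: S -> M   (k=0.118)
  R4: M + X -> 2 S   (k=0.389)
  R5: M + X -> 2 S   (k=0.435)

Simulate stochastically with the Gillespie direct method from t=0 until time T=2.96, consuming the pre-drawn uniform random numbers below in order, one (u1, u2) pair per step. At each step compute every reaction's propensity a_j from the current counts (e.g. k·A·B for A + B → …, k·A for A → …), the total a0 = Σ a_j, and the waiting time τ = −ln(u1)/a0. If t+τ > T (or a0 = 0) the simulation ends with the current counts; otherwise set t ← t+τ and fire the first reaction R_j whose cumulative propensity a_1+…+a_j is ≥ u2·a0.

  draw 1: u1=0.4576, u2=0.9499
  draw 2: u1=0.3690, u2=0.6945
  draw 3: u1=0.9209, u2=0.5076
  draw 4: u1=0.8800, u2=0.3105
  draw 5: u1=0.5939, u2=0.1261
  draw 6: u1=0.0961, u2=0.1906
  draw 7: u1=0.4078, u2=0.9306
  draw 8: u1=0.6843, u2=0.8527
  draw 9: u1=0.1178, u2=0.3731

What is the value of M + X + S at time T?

Check how each reaction changes W = M + X + S (weight of products minus weight of reactants):
R1: M + X -> 2 S: (1·2) − (1·1 + 1·1) = 2 − 2 = 0
R2: M -> S: (1·1) − (1·1) = 1 − 1 = 0
R3: S -> M: (1·1) − (1·1) = 1 − 1 = 0
R4: M + X -> 2 S: (1·2) − (1·1 + 1·1) = 2 − 2 = 0
R5: M + X -> 2 S: (1·2) − (1·1 + 1·1) = 2 − 2 = 0
Every reaction leaves W unchanged, so W is conserved and no simulation is needed: W(T) = W(0) = 6 + 3 + 4 = 13

Value at T = 13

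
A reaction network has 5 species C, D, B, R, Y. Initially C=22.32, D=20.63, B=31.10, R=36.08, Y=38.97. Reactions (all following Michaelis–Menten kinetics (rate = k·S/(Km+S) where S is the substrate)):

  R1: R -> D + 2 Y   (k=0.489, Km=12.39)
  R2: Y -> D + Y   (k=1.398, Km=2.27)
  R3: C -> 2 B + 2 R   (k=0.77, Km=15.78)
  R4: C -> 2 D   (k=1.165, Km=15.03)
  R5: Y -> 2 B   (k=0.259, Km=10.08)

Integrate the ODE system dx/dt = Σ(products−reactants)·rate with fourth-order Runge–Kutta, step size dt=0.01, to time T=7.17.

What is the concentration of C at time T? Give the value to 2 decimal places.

C at T = 14.77

RK4 with dt=0.01: 717 steps to T=7.17. Trajectory (selected grid times):
t=0.00: C=22.32 D=20.63 B=31.10 R=36.08 Y=38.97
t=0.80: C=21.41 D=23.08 B=32.15 R=36.50 Y=39.39
t=1.59: C=20.53 D=25.49 B=33.17 R=36.91 Y=39.80
t=2.39: C=19.65 D=27.91 B=34.19 R=37.31 Y=40.22
t=3.19: C=18.79 D=30.31 B=35.19 R=37.69 Y=40.65
t=3.98: C=17.95 D=32.66 B=36.18 R=38.05 Y=41.06
t=4.78: C=17.13 D=35.01 B=37.16 R=38.40 Y=41.49
t=5.58: C=16.32 D=37.35 B=38.13 R=38.74 Y=41.91
t=6.37: C=15.54 D=39.64 B=39.07 R=39.06 Y=42.33
t=7.17: C=14.77 D=41.94 B=40.01 R=39.37 Y=42.76
Read off C at T=7.17: 14.77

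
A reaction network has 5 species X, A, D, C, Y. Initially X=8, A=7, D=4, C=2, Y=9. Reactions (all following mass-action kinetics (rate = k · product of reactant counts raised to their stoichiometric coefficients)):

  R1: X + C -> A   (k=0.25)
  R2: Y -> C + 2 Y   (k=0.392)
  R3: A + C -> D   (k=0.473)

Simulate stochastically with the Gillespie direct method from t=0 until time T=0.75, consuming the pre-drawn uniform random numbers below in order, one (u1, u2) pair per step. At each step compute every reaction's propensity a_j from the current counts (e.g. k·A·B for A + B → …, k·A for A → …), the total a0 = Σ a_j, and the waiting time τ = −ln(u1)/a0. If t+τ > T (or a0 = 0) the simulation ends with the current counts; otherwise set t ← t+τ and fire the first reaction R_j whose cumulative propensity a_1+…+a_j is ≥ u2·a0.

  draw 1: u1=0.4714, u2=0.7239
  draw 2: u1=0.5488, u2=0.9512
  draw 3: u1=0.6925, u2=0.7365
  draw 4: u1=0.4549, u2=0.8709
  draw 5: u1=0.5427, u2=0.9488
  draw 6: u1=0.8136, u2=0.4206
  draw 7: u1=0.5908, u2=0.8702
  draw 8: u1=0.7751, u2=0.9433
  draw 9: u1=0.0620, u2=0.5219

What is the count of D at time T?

D at T = 9

t=0.000: X=8 A=7 D=4 C=2 Y=9
Draw 1: a1=4.000, a2=3.528, a3=6.622, a0=14.150; τ=−ln(0.4714)/14.150=0.053 → t=0.053; u2·a0=0.7239·14.150=10.243; a1+a2=7.528 < 10.243 ≤ a1+…+a3=14.150 → R3 fires; X=8 A=6 D=5 C=1 Y=9
Draw 2: a1=2.000, a2=3.528, a3=2.838, a0=8.366; τ=−ln(0.5488)/8.366=0.072 → t=0.125; u2·a0=0.9512·8.366=7.958; a1+a2=5.528 < 7.958 ≤ a1+…+a3=8.366 → R3 fires; X=8 A=5 D=6 C=0 Y=9
Draw 3: a1=0.000, a2=3.528, a3=0.000, a0=3.528; τ=−ln(0.6925)/3.528=0.104 → t=0.229; u2·a0=0.7365·3.528=2.598; a1=0.000 < 2.598 ≤ a1+a2=3.528 → R2 fires; X=8 A=5 D=6 C=1 Y=10
Draw 4: a1=2.000, a2=3.920, a3=2.365, a0=8.285; τ=−ln(0.4549)/8.285=0.095 → t=0.324; u2·a0=0.8709·8.285=7.215; a1+a2=5.920 < 7.215 ≤ a1+…+a3=8.285 → R3 fires; X=8 A=4 D=7 C=0 Y=10
Draw 5: a1=0.000, a2=3.920, a3=0.000, a0=3.920; τ=−ln(0.5427)/3.920=0.156 → t=0.480; u2·a0=0.9488·3.920=3.719; a1=0.000 < 3.719 ≤ a1+a2=3.920 → R2 fires; X=8 A=4 D=7 C=1 Y=11
Draw 6: a1=2.000, a2=4.312, a3=1.892, a0=8.204; τ=−ln(0.8136)/8.204=0.025 → t=0.505; u2·a0=0.4206·8.204=3.451; a1=2.000 < 3.451 ≤ a1+a2=6.312 → R2 fires; X=8 A=4 D=7 C=2 Y=12
Draw 7: a1=4.000, a2=4.704, a3=3.784, a0=12.488; τ=−ln(0.5908)/12.488=0.042 → t=0.547; u2·a0=0.8702·12.488=10.867; a1+a2=8.704 < 10.867 ≤ a1+…+a3=12.488 → R3 fires; X=8 A=3 D=8 C=1 Y=12
Draw 8: a1=2.000, a2=4.704, a3=1.419, a0=8.123; τ=−ln(0.7751)/8.123=0.031 → t=0.579; u2·a0=0.9433·8.123=7.662; a1+a2=6.704 < 7.662 ≤ a1+…+a3=8.123 → R3 fires; X=8 A=2 D=9 C=0 Y=12
Draw 9: a1=0.000, a2=4.704, a3=0.000, a0=4.704; τ=−ln(0.0620)/4.704=0.591 → t=1.170 > T=0.75: stop.
Read off D at T=0.75: 9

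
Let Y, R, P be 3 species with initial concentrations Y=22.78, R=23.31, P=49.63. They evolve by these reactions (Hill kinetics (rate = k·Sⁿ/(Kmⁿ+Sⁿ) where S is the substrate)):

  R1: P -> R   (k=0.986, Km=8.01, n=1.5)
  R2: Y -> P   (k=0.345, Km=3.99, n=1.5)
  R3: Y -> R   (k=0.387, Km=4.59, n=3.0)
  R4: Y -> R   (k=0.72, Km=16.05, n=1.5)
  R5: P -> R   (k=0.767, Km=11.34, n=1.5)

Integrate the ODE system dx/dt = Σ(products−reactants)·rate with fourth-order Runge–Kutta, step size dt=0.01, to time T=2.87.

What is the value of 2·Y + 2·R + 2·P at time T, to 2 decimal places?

Value at T = 191.44

Check how each reaction changes W = 2·Y + 2·R + 2·P (weight of products minus weight of reactants):
R1: P -> R: (2·1) − (2·1) = 2 − 2 = 0
R2: Y -> P: (2·1) − (2·1) = 2 − 2 = 0
R3: Y -> R: (2·1) − (2·1) = 2 − 2 = 0
R4: Y -> R: (2·1) − (2·1) = 2 − 2 = 0
R5: P -> R: (2·1) − (2·1) = 2 − 2 = 0
Every reaction leaves W unchanged, so W is conserved and no simulation is needed: W(T) = W(0) = 2·22.78 + 2·23.31 + 2·49.63 = 191.44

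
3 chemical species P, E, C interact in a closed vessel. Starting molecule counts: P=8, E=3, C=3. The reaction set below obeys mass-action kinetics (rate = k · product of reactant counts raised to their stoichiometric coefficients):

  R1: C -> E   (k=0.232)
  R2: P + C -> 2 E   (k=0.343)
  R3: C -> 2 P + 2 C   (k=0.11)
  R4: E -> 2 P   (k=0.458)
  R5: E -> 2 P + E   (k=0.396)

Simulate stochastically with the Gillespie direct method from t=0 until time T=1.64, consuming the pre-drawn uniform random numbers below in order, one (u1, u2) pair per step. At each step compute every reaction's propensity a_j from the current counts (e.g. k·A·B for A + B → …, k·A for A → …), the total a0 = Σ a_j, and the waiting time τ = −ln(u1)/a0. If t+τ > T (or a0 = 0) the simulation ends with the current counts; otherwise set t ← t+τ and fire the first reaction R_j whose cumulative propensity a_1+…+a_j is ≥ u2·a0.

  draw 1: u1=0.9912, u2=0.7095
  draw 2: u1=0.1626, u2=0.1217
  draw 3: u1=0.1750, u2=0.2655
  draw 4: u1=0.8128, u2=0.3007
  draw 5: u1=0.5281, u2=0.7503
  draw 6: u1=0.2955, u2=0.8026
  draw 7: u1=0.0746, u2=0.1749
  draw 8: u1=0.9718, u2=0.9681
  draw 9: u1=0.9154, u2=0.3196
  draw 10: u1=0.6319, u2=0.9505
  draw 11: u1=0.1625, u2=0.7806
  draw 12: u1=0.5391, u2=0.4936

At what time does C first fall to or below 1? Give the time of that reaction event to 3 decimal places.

t=0.000: P=8 E=3 C=3
Draw 1: a1=0.696, a2=8.232, a3=0.330, a4=1.374, a5=1.188, a0=11.820; τ=−ln(0.9912)/11.820=0.001 → t=0.001; u2·a0=0.7095·11.820=8.386; a1=0.696 < 8.386 ≤ a1+a2=8.928 → R2 fires; P=7 E=5 C=2
Draw 2: a1=0.464, a2=4.802, a3=0.220, a4=2.290, a5=1.980, a0=9.756; τ=−ln(0.1626)/9.756=0.186 → t=0.187; u2·a0=0.1217·9.756=1.187; a1=0.464 < 1.187 ≤ a1+a2=5.266 → R2 fires; P=6 E=7 C=1
Draw 3: a1=0.232, a2=2.058, a3=0.110, a4=3.206, a5=2.772, a0=8.378; τ=−ln(0.1750)/8.378=0.208 → t=0.395; u2·a0=0.2655·8.378=2.224; a1=0.232 < 2.224 ≤ a1+a2=2.290 → R2 fires; P=5 E=9 C=0
Draw 4: a1=0.000, a2=0.000, a3=0.000, a4=4.122, a5=3.564, a0=7.686; τ=−ln(0.8128)/7.686=0.027 → t=0.422; u2·a0=0.3007·7.686=2.311; a1+…+a3=0.000 < 2.311 ≤ a1+…+a4=4.122 → R4 fires; P=7 E=8 C=0
Draw 5: a1=0.000, a2=0.000, a3=0.000, a4=3.664, a5=3.168, a0=6.832; τ=−ln(0.5281)/6.832=0.093 → t=0.515; u2·a0=0.7503·6.832=5.126; a1+…+a4=3.664 < 5.126 ≤ a1+…+a5=6.832 → R5 fires; P=9 E=8 C=0
Draw 6: a1=0.000, a2=0.000, a3=0.000, a4=3.664, a5=3.168, a0=6.832; τ=−ln(0.2955)/6.832=0.178 → t=0.694; u2·a0=0.8026·6.832=5.483; a1+…+a4=3.664 < 5.483 ≤ a1+…+a5=6.832 → R5 fires; P=11 E=8 C=0
Draw 7: a1=0.000, a2=0.000, a3=0.000, a4=3.664, a5=3.168, a0=6.832; τ=−ln(0.0746)/6.832=0.380 → t=1.074; u2·a0=0.1749·6.832=1.195; a1+…+a3=0.000 < 1.195 ≤ a1+…+a4=3.664 → R4 fires; P=13 E=7 C=0
Draw 8: a1=0.000, a2=0.000, a3=0.000, a4=3.206, a5=2.772, a0=5.978; τ=−ln(0.9718)/5.978=0.005 → t=1.079; u2·a0=0.9681·5.978=5.787; a1+…+a4=3.206 < 5.787 ≤ a1+…+a5=5.978 → R5 fires; P=15 E=7 C=0
Draw 9: a1=0.000, a2=0.000, a3=0.000, a4=3.206, a5=2.772, a0=5.978; τ=−ln(0.9154)/5.978=0.015 → t=1.093; u2·a0=0.3196·5.978=1.911; a1+…+a3=0.000 < 1.911 ≤ a1+…+a4=3.206 → R4 fires; P=17 E=6 C=0
Draw 10: a1=0.000, a2=0.000, a3=0.000, a4=2.748, a5=2.376, a0=5.124; τ=−ln(0.6319)/5.124=0.090 → t=1.183; u2·a0=0.9505·5.124=4.870; a1+…+a4=2.748 < 4.870 ≤ a1+…+a5=5.124 → R5 fires; P=19 E=6 C=0
Draw 11: a1=0.000, a2=0.000, a3=0.000, a4=2.748, a5=2.376, a0=5.124; τ=−ln(0.1625)/5.124=0.355 → t=1.538; u2·a0=0.7806·5.124=4.000; a1+…+a4=2.748 < 4.000 ≤ a1+…+a5=5.124 → R5 fires; P=21 E=6 C=0
Draw 12: a1=0.000, a2=0.000, a3=0.000, a4=2.748, a5=2.376, a0=5.124; τ=−ln(0.5391)/5.124=0.121 → t=1.658 > T=1.64: stop.
C first becomes ≤ 1 when it reaches 1 at the event at t=0.187.

Threshold first reached at t = 0.187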